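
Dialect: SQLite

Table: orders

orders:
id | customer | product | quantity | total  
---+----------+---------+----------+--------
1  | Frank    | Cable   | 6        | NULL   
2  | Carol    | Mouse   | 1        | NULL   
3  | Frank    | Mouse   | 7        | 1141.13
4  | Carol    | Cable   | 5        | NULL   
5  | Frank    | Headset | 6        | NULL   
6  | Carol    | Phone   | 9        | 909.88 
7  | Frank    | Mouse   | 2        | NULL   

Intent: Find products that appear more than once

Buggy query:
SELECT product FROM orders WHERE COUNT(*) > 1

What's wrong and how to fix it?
Bug: WHERE can't reference COUNT(*); aggregates are computed after WHERE

Fix: Group first, then use HAVING for the count condition

Corrected query:
SELECT product FROM orders GROUP BY product HAVING COUNT(*) > 1

Result:
product
-------
Cable  
Mouse  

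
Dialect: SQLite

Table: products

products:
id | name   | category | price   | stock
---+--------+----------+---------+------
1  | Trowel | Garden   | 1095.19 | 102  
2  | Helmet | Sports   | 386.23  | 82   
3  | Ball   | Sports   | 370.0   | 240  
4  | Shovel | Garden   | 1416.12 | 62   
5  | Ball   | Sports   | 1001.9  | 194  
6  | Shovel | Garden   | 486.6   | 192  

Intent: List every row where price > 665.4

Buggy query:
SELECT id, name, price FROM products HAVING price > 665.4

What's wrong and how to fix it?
Bug: HAVING filters the output of aggregation, but this query has no GROUP BY and no aggregate functions, so SQLite rejects it (HAVING clause on a non-aggregate query); the condition here is per row

Fix: Use WHERE for row-level filtering

Corrected query:
SELECT id, name, price FROM products WHERE price > 665.4

Result:
id | name   | price  
---+--------+--------
1  | Trowel | 1095.19
4  | Shovel | 1416.12
5  | Ball   | 1001.9 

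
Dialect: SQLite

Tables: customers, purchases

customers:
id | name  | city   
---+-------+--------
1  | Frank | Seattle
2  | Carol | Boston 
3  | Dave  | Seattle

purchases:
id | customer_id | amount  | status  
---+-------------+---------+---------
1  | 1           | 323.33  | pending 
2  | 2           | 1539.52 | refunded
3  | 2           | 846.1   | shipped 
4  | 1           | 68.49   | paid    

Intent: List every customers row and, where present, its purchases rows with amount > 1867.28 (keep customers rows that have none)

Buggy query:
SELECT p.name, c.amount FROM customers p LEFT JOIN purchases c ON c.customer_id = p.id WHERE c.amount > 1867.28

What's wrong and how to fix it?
Bug: A WHERE condition on the right-hand table after LEFT JOIN drops unmatched parents

Fix: Move the right-table condition into the ON clause so unmatched parents are kept

Corrected query:
SELECT p.name, c.amount FROM customers p LEFT JOIN purchases c ON c.customer_id = p.id AND c.amount > 1867.28

Result:
name  | amount
------+-------
Frank | NULL  
Carol | NULL  
Dave  | NULL  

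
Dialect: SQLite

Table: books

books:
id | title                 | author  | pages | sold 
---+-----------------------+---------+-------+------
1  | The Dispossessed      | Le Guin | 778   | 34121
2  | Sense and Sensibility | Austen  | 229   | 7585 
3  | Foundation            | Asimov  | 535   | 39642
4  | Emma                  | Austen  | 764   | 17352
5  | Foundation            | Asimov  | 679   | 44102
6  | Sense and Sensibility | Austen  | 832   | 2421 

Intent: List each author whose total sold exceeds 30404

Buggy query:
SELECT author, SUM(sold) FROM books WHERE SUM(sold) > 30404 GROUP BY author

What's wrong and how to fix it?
Bug: WHERE runs before GROUP BY, so aggregates aren't available there

Fix: Use HAVING (which filters groups after aggregation) instead of WHERE

Corrected query:
SELECT author, SUM(sold) FROM books GROUP BY author HAVING SUM(sold) > 30404

Result:
author  | SUM(sold)
--------+----------
Asimov  | 83744    
Le Guin | 34121    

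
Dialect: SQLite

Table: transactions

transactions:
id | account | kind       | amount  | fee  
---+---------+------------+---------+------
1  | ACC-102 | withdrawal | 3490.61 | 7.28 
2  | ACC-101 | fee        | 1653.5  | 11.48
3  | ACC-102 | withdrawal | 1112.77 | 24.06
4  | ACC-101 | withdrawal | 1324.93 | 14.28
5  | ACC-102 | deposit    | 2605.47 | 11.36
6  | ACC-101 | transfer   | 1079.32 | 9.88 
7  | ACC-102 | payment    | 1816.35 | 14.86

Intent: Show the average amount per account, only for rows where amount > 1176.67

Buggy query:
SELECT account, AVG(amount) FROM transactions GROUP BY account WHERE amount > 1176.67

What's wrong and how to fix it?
Bug: WHERE cannot follow GROUP BY

Fix: Place WHERE between FROM and GROUP BY

Corrected query:
SELECT account, AVG(amount) FROM transactions WHERE amount > 1176.67 GROUP BY account

Result:
account | AVG(amount)
--------+------------
ACC-101 | 1489.215   
ACC-102 | 2637.476667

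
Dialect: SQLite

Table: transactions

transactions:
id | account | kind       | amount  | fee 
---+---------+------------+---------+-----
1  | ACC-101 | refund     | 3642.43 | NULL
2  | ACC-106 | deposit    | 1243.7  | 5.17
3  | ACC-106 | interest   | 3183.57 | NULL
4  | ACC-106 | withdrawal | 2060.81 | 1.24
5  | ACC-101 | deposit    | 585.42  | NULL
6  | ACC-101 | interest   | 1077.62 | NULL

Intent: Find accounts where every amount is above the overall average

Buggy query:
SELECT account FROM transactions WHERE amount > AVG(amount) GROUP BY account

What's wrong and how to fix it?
Bug: WHERE evaluates per row before aggregation, so AVG() is unavailable

Fix: Use a subquery for AVG and a HAVING MIN(...) filter so the condition holds for every row in the group

Corrected query:
SELECT account FROM transactions GROUP BY account HAVING MIN(amount) > (SELECT AVG(amount) FROM transactions)

Result:
(no rows)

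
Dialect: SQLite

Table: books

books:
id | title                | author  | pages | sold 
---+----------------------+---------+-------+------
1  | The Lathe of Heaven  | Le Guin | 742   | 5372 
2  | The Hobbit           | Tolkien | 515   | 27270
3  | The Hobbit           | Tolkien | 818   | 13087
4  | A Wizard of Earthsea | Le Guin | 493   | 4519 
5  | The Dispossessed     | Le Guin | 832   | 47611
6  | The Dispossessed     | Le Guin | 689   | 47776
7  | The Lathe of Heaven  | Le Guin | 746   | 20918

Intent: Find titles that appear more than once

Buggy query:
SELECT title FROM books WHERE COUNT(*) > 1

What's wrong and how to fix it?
Bug: WHERE can't reference COUNT(*); aggregates are computed after WHERE

Fix: Group first, then use HAVING for the count condition

Corrected query:
SELECT title FROM books GROUP BY title HAVING COUNT(*) > 1

Result:
title              
-------------------
The Dispossessed   
The Hobbit         
The Lathe of Heaven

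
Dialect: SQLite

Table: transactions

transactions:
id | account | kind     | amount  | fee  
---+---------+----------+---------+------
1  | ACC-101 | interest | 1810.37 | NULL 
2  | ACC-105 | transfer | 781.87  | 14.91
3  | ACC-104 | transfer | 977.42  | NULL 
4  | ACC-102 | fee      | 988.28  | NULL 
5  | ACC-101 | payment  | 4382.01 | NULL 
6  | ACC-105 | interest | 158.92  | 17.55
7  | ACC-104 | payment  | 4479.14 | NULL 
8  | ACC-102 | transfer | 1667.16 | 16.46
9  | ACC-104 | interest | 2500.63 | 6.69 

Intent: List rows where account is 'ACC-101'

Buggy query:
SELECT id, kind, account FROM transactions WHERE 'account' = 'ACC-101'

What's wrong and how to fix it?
Bug: 'account' in single quotes is a string literal, not the column; the comparison is literal-vs-literal and never true

Fix: Reference the column as account without single quotes

Corrected query:
SELECT id, kind, account FROM transactions WHERE account = 'ACC-101'

Result:
id | kind     | account
---+----------+--------
1  | interest | ACC-101
5  | payment  | ACC-101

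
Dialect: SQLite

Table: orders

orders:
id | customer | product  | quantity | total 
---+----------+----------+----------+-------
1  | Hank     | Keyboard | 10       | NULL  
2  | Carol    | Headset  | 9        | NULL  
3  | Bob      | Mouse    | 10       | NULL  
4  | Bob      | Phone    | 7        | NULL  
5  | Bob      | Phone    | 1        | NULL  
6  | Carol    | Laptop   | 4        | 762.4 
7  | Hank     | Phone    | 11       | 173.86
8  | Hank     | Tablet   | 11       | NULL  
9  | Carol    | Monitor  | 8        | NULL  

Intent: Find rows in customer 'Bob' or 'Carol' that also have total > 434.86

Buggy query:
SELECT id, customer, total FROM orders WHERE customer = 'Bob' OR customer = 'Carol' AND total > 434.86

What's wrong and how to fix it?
Bug: Without parentheses, AND is evaluated before OR, so the total filter only applies to the 'Carol' branch

Fix: Add parentheses around the OR so the AND applies to both alternatives

Corrected query:
SELECT id, customer, total FROM orders WHERE (customer = 'Bob' OR customer = 'Carol') AND total > 434.86

Result:
id | customer | total
---+----------+------
6  | Carol    | 762.4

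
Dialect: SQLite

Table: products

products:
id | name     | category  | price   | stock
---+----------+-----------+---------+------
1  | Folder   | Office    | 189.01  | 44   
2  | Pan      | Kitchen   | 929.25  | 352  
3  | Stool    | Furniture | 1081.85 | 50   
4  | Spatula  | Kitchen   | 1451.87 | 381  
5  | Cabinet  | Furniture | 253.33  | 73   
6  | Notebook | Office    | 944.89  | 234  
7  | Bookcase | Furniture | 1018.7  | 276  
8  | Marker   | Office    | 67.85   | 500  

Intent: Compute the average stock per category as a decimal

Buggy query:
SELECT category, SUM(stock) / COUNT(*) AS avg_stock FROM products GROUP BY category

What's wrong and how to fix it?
Bug: Both operands are integers, so '/' performs integer division and truncates

Fix: Cast one side to REAL so the division keeps the fractional part

Corrected query:
SELECT category, SUM(stock) * 1.0 / COUNT(*) AS avg_stock FROM products GROUP BY category

Result:
category  | avg_stock 
----------+-----------
Furniture | 133       
Kitchen   | 366.5     
Office    | 259.333333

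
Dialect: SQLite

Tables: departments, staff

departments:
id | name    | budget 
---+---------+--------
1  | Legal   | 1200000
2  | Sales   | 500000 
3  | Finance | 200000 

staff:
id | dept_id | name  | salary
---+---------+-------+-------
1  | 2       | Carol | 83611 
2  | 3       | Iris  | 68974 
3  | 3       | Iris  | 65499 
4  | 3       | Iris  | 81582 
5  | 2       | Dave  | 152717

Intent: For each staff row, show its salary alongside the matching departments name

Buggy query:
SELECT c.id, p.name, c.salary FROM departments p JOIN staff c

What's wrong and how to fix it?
Bug: JOIN with no ON clause produces a cartesian product; every staff row pairs with every departments row

Fix: Add ON c.dept_id = p.id to the JOIN

Corrected query:
SELECT c.id, p.name, c.salary FROM departments p JOIN staff c ON c.dept_id = p.id

Result:
id | name    | salary
---+---------+-------
1  | Sales   | 83611 
2  | Finance | 68974 
3  | Finance | 65499 
4  | Finance | 81582 
5  | Sales   | 152717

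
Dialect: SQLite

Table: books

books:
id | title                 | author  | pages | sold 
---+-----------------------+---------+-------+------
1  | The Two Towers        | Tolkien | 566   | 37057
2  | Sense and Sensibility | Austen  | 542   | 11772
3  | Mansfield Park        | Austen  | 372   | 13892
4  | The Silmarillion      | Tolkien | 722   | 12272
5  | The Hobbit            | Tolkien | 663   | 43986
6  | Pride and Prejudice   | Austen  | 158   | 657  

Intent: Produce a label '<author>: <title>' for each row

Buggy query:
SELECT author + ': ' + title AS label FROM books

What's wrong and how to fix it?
Bug: '+' is numeric addition; on text columns SQLite converts them to 0 instead of concatenating

Fix: Use the || operator for string concatenation

Corrected query:
SELECT author || ': ' || title AS label FROM books

Result:
label                        
-----------------------------
Tolkien: The Two Towers      
Austen: Sense and Sensibility
Austen: Mansfield Park       
Tolkien: The Silmarillion    
Tolkien: The Hobbit          
Austen: Pride and Prejudice  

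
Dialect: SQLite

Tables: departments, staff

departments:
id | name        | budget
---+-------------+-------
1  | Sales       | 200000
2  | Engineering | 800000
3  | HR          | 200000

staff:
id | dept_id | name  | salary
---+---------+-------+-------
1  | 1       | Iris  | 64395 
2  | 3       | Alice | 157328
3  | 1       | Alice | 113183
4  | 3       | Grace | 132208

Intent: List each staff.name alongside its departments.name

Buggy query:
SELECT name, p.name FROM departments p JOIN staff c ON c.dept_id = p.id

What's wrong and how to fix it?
Bug: 'name' exists in both joined tables, so the database can't tell which one is meant

Fix: Prefix ambiguous columns with the table alias

Corrected query:
SELECT c.name, p.name FROM departments p JOIN staff c ON c.dept_id = p.id

Result:
name  | name 
------+------
Iris  | Sales
Alice | HR   
Alice | Sales
Grace | HR   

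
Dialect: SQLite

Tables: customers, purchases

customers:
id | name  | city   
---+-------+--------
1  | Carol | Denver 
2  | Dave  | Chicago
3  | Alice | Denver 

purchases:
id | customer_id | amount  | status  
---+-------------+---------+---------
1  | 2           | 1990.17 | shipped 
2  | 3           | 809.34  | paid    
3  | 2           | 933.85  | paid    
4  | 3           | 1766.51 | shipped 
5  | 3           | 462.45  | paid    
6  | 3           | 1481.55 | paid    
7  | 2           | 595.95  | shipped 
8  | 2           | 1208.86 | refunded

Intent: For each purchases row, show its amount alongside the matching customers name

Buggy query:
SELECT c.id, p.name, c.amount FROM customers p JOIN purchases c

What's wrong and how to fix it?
Bug: JOIN with no ON clause produces a cartesian product; every purchases row pairs with every customers row

Fix: Specify the join condition linking the foreign key to the parent id

Corrected query:
SELECT c.id, p.name, c.amount FROM customers p JOIN purchases c ON c.customer_id = p.id

Result:
id | name  | amount 
---+-------+--------
1  | Dave  | 1990.17
2  | Alice | 809.34 
3  | Dave  | 933.85 
4  | Alice | 1766.51
5  | Alice | 462.45 
6  | Alice | 1481.55
7  | Dave  | 595.95 
8  | Dave  | 1208.86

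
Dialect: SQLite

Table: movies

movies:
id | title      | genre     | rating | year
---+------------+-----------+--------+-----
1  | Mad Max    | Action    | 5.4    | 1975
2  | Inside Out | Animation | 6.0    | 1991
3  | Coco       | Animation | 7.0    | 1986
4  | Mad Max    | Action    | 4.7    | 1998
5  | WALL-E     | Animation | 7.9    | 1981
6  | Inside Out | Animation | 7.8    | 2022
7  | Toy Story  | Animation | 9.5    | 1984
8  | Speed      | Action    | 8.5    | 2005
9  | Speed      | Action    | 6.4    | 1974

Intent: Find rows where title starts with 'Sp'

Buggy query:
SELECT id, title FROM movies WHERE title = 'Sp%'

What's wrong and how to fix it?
Bug: Wildcards only work with LIKE; '=' treats '%' as a literal character

Fix: Use LIKE for wildcard pattern matching

Corrected query:
SELECT id, title FROM movies WHERE title LIKE 'Sp%'

Result:
id | title
---+------
8  | Speed
9  | Speed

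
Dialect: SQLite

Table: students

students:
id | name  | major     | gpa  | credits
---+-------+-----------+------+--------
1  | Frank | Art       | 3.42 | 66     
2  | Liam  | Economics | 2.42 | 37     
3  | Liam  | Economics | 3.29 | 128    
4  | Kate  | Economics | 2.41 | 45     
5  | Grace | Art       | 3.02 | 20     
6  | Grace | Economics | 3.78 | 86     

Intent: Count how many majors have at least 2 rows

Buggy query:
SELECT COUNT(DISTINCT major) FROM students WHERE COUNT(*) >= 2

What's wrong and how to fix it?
Bug: COUNT(*) cannot appear in WHERE; the per-group count doesn't exist yet

Fix: Group first with HAVING COUNT(*) >= 2, then COUNT the resulting groups

Corrected query:
SELECT COUNT(*) FROM (SELECT major FROM students GROUP BY major HAVING COUNT(*) >= 2)

Result:
COUNT(*)
--------
2       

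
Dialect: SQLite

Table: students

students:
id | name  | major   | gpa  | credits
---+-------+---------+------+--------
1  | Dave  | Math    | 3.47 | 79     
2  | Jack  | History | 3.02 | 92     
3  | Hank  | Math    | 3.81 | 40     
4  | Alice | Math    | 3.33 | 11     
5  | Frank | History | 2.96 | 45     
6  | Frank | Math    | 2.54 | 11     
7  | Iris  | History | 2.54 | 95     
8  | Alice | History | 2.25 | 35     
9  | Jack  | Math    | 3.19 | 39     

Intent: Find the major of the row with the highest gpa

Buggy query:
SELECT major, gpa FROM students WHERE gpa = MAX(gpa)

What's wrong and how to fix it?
Bug: MAX(gpa) is an aggregate and cannot be used directly in WHERE

Fix: Use a subquery: WHERE gpa = (SELECT MAX(gpa) FROM students)

Corrected query:
SELECT major, gpa FROM students WHERE gpa = (SELECT MAX(gpa) FROM students)

Result:
major | gpa 
------+-----
Math  | 3.81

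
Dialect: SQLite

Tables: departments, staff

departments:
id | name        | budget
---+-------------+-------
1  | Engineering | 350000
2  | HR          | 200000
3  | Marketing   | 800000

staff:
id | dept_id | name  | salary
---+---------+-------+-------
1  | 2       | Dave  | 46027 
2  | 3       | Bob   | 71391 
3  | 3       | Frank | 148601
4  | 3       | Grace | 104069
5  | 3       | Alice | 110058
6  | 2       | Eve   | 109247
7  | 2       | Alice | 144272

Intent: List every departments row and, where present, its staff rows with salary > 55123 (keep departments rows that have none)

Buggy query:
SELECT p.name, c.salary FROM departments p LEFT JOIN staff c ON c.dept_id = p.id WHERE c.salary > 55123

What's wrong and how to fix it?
Bug: A WHERE condition on the right-hand table after LEFT JOIN drops unmatched parents

Fix: Put 'c.salary > 55123' in the JOIN's ON clause instead of WHERE

Corrected query:
SELECT p.name, c.salary FROM departments p LEFT JOIN staff c ON c.dept_id = p.id AND c.salary > 55123

Result:
name        | salary
------------+-------
Engineering | NULL  
HR          | 109247
HR          | 144272
Marketing   | 71391 
Marketing   | 104069
Marketing   | 110058
Marketing   | 148601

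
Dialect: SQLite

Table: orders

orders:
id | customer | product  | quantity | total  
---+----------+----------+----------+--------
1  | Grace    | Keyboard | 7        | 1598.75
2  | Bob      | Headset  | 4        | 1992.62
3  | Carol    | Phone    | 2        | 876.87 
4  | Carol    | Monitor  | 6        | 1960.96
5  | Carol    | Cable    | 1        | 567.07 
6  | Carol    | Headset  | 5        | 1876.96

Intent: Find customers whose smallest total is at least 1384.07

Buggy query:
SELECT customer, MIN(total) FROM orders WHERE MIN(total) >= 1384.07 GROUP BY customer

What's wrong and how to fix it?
Bug: MIN() in WHERE is a misuse of aggregate

Fix: Use HAVING for the per-group MIN condition

Corrected query:
SELECT customer, MIN(total) FROM orders GROUP BY customer HAVING MIN(total) >= 1384.07

Result:
customer | MIN(total)
---------+-----------
Bob      | 1992.62   
Grace    | 1598.75   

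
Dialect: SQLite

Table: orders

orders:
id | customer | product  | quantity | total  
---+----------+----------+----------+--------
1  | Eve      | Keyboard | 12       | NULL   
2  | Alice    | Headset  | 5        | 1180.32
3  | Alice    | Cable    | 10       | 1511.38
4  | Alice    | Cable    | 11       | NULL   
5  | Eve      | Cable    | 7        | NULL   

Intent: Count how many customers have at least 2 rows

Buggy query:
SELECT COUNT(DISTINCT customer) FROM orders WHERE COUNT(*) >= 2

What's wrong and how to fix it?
Bug: COUNT(*) cannot appear in WHERE; the per-group count doesn't exist yet

Fix: Group first with HAVING COUNT(*) >= 2, then COUNT the resulting groups

Corrected query:
SELECT COUNT(*) FROM (SELECT customer FROM orders GROUP BY customer HAVING COUNT(*) >= 2)

Result:
COUNT(*)
--------
2       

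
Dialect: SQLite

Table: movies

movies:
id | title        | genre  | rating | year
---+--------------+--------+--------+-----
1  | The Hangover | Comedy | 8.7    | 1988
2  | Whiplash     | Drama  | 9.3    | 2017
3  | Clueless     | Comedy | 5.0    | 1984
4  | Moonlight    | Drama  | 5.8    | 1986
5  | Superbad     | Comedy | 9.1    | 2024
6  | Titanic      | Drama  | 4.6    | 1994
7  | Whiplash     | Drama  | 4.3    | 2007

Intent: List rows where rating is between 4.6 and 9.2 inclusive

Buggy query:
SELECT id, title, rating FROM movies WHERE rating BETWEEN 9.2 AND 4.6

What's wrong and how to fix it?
Bug: BETWEEN expects the lower bound first; with 9.2 AND 4.6 the range is empty

Fix: Write BETWEEN 4.6 AND 9.2

Corrected query:
SELECT id, title, rating FROM movies WHERE rating BETWEEN 4.6 AND 9.2

Result:
id | title        | rating
---+--------------+-------
1  | The Hangover | 8.7   
3  | Clueless     | 5     
4  | Moonlight    | 5.8   
5  | Superbad     | 9.1   
6  | Titanic      | 4.6   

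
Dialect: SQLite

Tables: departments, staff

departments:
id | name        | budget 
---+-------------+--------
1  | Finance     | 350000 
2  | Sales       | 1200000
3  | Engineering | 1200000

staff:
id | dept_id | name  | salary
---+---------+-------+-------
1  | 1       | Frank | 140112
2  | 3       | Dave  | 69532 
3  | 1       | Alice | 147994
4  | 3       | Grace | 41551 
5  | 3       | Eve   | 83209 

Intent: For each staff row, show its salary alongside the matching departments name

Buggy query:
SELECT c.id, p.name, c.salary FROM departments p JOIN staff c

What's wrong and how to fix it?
Bug: JOIN with no ON clause produces a cartesian product; every staff row pairs with every departments row

Fix: Add ON c.dept_id = p.id to the JOIN

Corrected query:
SELECT c.id, p.name, c.salary FROM departments p JOIN staff c ON c.dept_id = p.id

Result:
id | name        | salary
---+-------------+-------
1  | Finance     | 140112
2  | Engineering | 69532 
3  | Finance     | 147994
4  | Engineering | 41551 
5  | Engineering | 83209 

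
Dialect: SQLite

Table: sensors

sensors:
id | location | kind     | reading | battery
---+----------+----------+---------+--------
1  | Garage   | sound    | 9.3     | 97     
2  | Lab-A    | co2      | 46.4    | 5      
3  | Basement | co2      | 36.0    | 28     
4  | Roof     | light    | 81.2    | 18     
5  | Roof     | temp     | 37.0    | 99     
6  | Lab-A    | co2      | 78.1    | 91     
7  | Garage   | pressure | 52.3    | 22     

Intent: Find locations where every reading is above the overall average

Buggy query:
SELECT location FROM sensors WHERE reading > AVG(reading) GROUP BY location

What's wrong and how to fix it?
Bug: WHERE evaluates per row before aggregation, so AVG() is unavailable

Fix: Compute the overall average in a scalar subquery and compare each group's MIN against it in HAVING

Corrected query:
SELECT location FROM sensors GROUP BY location HAVING MIN(reading) > (SELECT AVG(reading) FROM sensors)

Result:
(no rows)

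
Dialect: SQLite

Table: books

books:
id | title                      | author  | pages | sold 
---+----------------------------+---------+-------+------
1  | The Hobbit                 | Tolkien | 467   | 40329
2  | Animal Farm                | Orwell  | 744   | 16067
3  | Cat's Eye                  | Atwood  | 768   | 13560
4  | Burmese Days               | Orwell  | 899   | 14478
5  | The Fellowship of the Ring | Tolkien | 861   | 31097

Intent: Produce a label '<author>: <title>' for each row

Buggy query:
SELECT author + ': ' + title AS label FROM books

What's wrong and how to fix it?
Bug: SQLite uses || for string concatenation; + coerces text to numbers (yielding 0)

Fix: Replace + with || to concatenate text

Corrected query:
SELECT author || ': ' || title AS label FROM books

Result:
label                              
-----------------------------------
Tolkien: The Hobbit                
Orwell: Animal Farm                
Atwood: Cat's Eye                  
Orwell: Burmese Days               
Tolkien: The Fellowship of the Ring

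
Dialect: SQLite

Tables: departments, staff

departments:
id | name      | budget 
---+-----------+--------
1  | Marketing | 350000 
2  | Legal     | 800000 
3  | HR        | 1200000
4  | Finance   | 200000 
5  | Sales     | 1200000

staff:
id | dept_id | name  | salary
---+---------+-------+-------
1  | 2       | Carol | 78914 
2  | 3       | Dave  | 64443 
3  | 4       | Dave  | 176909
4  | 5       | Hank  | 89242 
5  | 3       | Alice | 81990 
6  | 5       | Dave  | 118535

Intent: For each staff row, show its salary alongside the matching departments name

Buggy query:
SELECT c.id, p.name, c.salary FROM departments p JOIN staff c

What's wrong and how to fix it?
Bug: JOIN with no ON clause produces a cartesian product; every staff row pairs with every departments row

Fix: Add ON c.dept_id = p.id to the JOIN

Corrected query:
SELECT c.id, p.name, c.salary FROM departments p JOIN staff c ON c.dept_id = p.id

Result:
id | name    | salary
---+---------+-------
1  | Legal   | 78914 
2  | HR      | 64443 
3  | Finance | 176909
4  | Sales   | 89242 
5  | HR      | 81990 
6  | Sales   | 118535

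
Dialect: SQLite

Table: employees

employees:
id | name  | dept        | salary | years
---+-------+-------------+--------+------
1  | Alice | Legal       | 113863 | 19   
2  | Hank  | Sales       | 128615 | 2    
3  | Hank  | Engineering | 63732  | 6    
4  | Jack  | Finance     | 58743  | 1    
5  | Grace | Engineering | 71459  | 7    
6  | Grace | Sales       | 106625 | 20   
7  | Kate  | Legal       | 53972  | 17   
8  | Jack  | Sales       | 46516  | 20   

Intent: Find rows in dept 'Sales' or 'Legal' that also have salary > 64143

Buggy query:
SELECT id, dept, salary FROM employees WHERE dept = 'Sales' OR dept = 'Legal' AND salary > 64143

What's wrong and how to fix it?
Bug: Without parentheses, AND is evaluated before OR, so the salary filter only applies to the 'Legal' branch

Fix: Group the OR with parentheses (or use IN), then AND the threshold

Corrected query:
SELECT id, dept, salary FROM employees WHERE (dept = 'Sales' OR dept = 'Legal') AND salary > 64143

Result:
id | dept  | salary
---+-------+-------
1  | Legal | 113863
2  | Sales | 128615
6  | Sales | 106625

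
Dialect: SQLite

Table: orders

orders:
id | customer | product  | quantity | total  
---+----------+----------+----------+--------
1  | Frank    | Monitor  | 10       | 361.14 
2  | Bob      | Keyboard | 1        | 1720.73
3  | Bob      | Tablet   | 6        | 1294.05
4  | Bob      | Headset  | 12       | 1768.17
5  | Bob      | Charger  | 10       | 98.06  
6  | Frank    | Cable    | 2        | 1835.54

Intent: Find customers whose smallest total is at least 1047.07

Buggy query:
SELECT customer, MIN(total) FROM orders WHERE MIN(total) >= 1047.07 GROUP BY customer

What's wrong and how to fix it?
Bug: MIN() in WHERE is a misuse of aggregate

Fix: Replace WHERE with HAVING after the GROUP BY

Corrected query:
SELECT customer, MIN(total) FROM orders GROUP BY customer HAVING MIN(total) >= 1047.07

Result:
(no rows)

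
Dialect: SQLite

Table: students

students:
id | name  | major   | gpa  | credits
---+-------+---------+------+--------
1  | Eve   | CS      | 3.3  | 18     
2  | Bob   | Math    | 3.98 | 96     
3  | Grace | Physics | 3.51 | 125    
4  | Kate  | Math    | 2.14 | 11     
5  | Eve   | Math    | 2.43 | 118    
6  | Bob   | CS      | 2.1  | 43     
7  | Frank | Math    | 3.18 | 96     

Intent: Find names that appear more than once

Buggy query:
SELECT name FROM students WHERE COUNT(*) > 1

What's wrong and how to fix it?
Bug: WHERE can't reference COUNT(*); aggregates are computed after WHERE

Fix: GROUP BY name, then filter groups with HAVING COUNT(*) > 1

Corrected query:
SELECT name FROM students GROUP BY name HAVING COUNT(*) > 1

Result:
name
----
Bob 
Eve 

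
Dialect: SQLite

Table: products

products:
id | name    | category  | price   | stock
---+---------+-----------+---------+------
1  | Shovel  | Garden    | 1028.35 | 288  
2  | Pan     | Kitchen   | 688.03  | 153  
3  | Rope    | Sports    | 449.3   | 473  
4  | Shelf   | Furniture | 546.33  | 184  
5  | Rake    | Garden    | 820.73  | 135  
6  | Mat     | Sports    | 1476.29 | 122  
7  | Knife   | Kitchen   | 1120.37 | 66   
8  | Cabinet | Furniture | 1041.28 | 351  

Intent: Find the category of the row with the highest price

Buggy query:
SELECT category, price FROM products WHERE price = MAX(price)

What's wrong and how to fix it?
Bug: WHERE is evaluated per row; an aggregate over the whole table isn't defined there

Fix: Use a subquery: WHERE price = (SELECT MAX(price) FROM products)

Corrected query:
SELECT category, price FROM products WHERE price = (SELECT MAX(price) FROM products)

Result:
category | price  
---------+--------
Sports   | 1476.29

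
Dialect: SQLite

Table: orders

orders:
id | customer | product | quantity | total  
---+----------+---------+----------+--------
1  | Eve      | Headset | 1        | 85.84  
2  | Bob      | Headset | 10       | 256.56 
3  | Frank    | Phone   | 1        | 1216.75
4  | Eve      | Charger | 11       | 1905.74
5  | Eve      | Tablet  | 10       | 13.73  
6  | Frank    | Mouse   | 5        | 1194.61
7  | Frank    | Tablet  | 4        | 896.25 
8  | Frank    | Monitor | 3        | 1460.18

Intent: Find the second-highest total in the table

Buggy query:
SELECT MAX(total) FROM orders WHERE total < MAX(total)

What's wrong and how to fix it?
Bug: MAX(total) on the right of the comparison is an aggregate-in-WHERE error

Fix: Compute the overall MAX in a subquery, then take MAX of rows below it

Corrected query:
SELECT MAX(total) FROM orders WHERE total < (SELECT MAX(total) FROM orders)

Result:
MAX(total)
----------
1460.18   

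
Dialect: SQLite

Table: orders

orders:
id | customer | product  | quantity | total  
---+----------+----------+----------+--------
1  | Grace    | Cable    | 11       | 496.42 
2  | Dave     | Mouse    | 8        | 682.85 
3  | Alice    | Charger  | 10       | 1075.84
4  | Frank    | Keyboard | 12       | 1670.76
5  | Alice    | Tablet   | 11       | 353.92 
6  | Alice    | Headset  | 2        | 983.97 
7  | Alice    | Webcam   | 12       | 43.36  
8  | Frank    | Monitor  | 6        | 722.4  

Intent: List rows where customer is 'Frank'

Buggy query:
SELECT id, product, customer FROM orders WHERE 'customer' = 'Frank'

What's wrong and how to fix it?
Bug: Single quotes denote string literals in SQL; the column name is being compared as a constant string

Fix: Remove the quotes around the column name (or use double quotes for an identifier)

Corrected query:
SELECT id, product, customer FROM orders WHERE customer = 'Frank'

Result:
id | product  | customer
---+----------+---------
4  | Keyboard | Frank   
8  | Monitor  | Frank   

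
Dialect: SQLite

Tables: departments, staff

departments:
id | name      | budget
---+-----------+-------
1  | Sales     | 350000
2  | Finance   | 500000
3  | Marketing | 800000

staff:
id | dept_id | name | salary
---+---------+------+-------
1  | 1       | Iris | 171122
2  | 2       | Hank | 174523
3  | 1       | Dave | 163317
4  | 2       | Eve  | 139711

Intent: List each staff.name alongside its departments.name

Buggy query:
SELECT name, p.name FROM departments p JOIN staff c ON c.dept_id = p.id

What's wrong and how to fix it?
Bug: 'name' exists in both joined tables, so the database can't tell which one is meant

Fix: Qualify the column with its table alias (c.name)

Corrected query:
SELECT c.name, p.name FROM departments p JOIN staff c ON c.dept_id = p.id

Result:
name | name   
-----+--------
Iris | Sales  
Hank | Finance
Dave | Sales  
Eve  | Finance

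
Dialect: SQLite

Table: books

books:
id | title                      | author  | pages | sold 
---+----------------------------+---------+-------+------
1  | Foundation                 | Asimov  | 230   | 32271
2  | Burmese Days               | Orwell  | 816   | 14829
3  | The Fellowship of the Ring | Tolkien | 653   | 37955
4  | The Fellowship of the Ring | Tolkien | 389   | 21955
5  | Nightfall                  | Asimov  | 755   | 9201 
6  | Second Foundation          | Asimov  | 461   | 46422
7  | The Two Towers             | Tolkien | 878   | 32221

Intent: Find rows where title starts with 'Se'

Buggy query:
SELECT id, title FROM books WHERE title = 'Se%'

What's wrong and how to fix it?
Bug: Wildcards only work with LIKE; '=' treats '%' as a literal character

Fix: Use LIKE for wildcard pattern matching

Corrected query:
SELECT id, title FROM books WHERE title LIKE 'Se%'

Result:
id | title            
---+------------------
6  | Second Foundation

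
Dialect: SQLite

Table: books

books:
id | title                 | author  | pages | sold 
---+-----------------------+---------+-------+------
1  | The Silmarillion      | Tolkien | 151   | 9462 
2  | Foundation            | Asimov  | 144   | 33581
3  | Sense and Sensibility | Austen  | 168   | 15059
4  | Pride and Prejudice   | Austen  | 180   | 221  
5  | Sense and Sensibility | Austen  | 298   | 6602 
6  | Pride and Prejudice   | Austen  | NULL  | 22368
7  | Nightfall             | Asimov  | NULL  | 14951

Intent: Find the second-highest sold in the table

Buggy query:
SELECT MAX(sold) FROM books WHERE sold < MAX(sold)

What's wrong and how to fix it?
Bug: MAX(sold) on the right of the comparison is an aggregate-in-WHERE error

Fix: Compute the overall MAX in a subquery, then take MAX of rows below it

Corrected query:
SELECT MAX(sold) FROM books WHERE sold < (SELECT MAX(sold) FROM books)

Result:
MAX(sold)
---------
22368    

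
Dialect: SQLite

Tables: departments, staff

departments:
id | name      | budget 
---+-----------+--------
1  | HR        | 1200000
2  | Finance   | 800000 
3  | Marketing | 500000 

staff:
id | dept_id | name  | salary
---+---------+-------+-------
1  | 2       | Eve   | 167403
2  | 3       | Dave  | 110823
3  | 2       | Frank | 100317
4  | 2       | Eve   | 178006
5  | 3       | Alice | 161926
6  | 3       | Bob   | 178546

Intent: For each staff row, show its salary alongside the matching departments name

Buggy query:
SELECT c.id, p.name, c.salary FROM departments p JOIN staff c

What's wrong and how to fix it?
Bug: JOIN with no ON clause produces a cartesian product; every staff row pairs with every departments row

Fix: Add ON c.dept_id = p.id to the JOIN

Corrected query:
SELECT c.id, p.name, c.salary FROM departments p JOIN staff c ON c.dept_id = p.id

Result:
id | name      | salary
---+-----------+-------
1  | Finance   | 167403
2  | Marketing | 110823
3  | Finance   | 100317
4  | Finance   | 178006
5  | Marketing | 161926
6  | Marketing | 178546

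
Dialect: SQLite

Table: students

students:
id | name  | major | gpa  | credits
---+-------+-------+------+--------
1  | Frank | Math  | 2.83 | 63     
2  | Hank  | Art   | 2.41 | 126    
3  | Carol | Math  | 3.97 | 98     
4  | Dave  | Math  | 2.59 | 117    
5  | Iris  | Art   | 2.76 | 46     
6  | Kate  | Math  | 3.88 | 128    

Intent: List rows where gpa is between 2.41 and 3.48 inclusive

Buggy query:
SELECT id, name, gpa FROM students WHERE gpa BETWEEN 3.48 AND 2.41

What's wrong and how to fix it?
Bug: The bounds are reversed; BETWEEN a AND b requires a <= b to match anything

Fix: Write BETWEEN 2.41 AND 3.48

Corrected query:
SELECT id, name, gpa FROM students WHERE gpa BETWEEN 2.41 AND 3.48

Result:
id | name  | gpa 
---+-------+-----
1  | Frank | 2.83
2  | Hank  | 2.41
4  | Dave  | 2.59
5  | Iris  | 2.76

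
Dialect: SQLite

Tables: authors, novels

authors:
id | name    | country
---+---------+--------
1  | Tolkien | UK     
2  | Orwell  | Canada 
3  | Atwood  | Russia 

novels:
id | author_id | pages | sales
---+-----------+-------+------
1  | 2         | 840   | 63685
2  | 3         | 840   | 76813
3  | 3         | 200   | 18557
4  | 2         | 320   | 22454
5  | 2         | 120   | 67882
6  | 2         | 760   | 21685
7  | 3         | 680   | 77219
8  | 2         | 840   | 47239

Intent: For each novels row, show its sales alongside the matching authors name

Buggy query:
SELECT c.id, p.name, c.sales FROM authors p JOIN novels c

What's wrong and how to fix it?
Bug: Missing join condition: each novels row is matched to all authors rows instead of just its own

Fix: Add ON c.author_id = p.id to the JOIN

Corrected query:
SELECT c.id, p.name, c.sales FROM authors p JOIN novels c ON c.author_id = p.id

Result:
id | name   | sales
---+--------+------
1  | Orwell | 63685
2  | Atwood | 76813
3  | Atwood | 18557
4  | Orwell | 22454
5  | Orwell | 67882
6  | Orwell | 21685
7  | Atwood | 77219
8  | Orwell | 47239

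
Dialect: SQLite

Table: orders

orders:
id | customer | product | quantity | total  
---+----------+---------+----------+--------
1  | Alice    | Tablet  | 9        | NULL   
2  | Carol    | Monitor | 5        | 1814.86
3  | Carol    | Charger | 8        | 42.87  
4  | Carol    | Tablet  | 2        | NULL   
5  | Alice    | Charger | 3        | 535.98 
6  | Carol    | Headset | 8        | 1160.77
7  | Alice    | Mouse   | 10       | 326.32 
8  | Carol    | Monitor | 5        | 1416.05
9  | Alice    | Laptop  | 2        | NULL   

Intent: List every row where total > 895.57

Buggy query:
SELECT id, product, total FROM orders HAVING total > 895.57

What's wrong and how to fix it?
Bug: HAVING filters the output of aggregation, but this query has no GROUP BY and no aggregate functions, so SQLite rejects it (HAVING clause on a non-aggregate query); the condition here is per row

Fix: Use WHERE for row-level filtering

Corrected query:
SELECT id, product, total FROM orders WHERE total > 895.57

Result:
id | product | total  
---+---------+--------
2  | Monitor | 1814.86
6  | Headset | 1160.77
8  | Monitor | 1416.05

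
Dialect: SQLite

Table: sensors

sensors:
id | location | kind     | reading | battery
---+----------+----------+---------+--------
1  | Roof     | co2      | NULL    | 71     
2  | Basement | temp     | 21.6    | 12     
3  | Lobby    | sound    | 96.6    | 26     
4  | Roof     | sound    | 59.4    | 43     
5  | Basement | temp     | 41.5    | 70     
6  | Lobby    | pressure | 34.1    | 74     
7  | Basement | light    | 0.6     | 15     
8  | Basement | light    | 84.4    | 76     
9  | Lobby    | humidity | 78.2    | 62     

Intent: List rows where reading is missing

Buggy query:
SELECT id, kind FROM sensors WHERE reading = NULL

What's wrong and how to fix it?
Bug: Comparing to NULL with '=' never matches; NULL = NULL is unknown, not true

Fix: Use IS NULL to test for NULL

Corrected query:
SELECT id, kind FROM sensors WHERE reading IS NULL

Result:
id | kind
---+-----
1  | co2 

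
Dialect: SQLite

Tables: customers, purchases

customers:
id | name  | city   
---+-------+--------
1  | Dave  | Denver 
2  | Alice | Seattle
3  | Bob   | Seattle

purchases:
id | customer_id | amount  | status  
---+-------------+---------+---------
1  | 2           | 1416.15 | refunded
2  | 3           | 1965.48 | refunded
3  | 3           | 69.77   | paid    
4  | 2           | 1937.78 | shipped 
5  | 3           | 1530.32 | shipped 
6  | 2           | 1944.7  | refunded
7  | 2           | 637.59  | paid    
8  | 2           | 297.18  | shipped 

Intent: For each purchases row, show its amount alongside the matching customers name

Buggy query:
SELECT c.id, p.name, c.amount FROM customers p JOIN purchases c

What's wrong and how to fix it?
Bug: JOIN with no ON clause produces a cartesian product; every purchases row pairs with every customers row

Fix: Add ON c.customer_id = p.id to the JOIN

Corrected query:
SELECT c.id, p.name, c.amount FROM customers p JOIN purchases c ON c.customer_id = p.id

Result:
id | name  | amount 
---+-------+--------
1  | Alice | 1416.15
2  | Bob   | 1965.48
3  | Bob   | 69.77  
4  | Alice | 1937.78
5  | Bob   | 1530.32
6  | Alice | 1944.7 
7  | Alice | 637.59 
8  | Alice | 297.18 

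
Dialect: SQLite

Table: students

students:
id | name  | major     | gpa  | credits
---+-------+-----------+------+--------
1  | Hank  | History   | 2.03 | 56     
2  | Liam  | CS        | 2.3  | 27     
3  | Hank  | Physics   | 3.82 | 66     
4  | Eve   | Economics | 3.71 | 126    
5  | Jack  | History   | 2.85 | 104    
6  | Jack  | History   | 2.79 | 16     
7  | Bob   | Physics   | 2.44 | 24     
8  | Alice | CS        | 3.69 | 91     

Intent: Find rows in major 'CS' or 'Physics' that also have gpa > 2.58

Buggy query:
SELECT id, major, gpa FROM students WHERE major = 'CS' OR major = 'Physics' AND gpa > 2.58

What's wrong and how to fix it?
Bug: Without parentheses, AND is evaluated before OR, so the gpa filter only applies to the 'Physics' branch

Fix: Add parentheses around the OR so the AND applies to both alternatives

Corrected query:
SELECT id, major, gpa FROM students WHERE (major = 'CS' OR major = 'Physics') AND gpa > 2.58

Result:
id | major   | gpa 
---+---------+-----
3  | Physics | 3.82
8  | CS      | 3.69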